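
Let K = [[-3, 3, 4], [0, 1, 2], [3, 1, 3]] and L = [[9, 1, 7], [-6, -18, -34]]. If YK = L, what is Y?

K is on the right of Y, so right-multiply by K⁻¹: Y = LK⁻¹.
det K = 3, so K⁻¹ = [[1/3, -5/3, 2/3], [2, -7, 2], [-1, 4, -1]].
Y = LK⁻¹ = [[9, 1, 7], [-6, -18, -34]] · [[1/3, -5/3, 2/3], [2, -7, 2], [-1, 4, -1]] = [[-2, 6, 1], [-4, 0, -6]].

Y = [[-2, 6, 1], [-4, 0, -6]]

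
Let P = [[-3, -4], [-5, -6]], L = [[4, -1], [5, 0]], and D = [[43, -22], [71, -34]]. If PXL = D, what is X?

Left-multiply by P⁻¹ and right-multiply by L⁻¹: X = P⁻¹DL⁻¹.
P has determinant -2; P⁻¹ = [[3, -2], [-5/2, 3/2]].
det L = 5; the adjugate gives L⁻¹ = [[0, 1/5], [-1, 4/5]].
P⁻¹D = [[-13, 2], [-1, 4]].
X = (P⁻¹D)L⁻¹ = [[-2, -1], [-4, 3]].

X = [[-2, -1], [-4, 3]]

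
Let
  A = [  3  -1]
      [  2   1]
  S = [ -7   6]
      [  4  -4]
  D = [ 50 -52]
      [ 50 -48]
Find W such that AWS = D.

W = [[0, 5], [-2, -1]]

W = A⁻¹DS⁻¹ (apply A⁻¹ on the left and S⁻¹ on the right).
det A = 5, so A⁻¹ = [[1/5, 1/5], [-2/5, 3/5]].
det S = 4, so S⁻¹ = [[-1, -3/2], [-1, -7/4]].
A⁻¹D = [[20, -20], [10, -8]].
W = (A⁻¹D)S⁻¹ = [[0, 5], [-2, -1]].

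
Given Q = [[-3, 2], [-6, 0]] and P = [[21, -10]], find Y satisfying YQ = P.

Q is on the right of Y, so right-multiply by Q⁻¹: Y = PQ⁻¹.
det Q = 12; the adjugate gives Q⁻¹ = [[0, -1/6], [1/2, -1/4]].
Y = PQ⁻¹ = [[21, -10]] · [[0, -1/6], [1/2, -1/4]] = [[-5, -1]].

Y = [[-5, -1]]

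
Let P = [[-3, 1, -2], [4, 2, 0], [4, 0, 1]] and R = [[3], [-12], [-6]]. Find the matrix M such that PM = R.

M = [[-1], [-4], [-2]]

P is on the left of M, so left-multiply by P⁻¹: M = P⁻¹R.
det P = 6, so P⁻¹ = [[1/3, -1/6, 2/3], [-2/3, 5/6, -4/3], [-4/3, 2/3, -5/3]].
M = P⁻¹R = [[1/3, -1/6, 2/3], [-2/3, 5/6, -4/3], [-4/3, 2/3, -5/3]] · [[3], [-12], [-6]] = [[-1], [-4], [-2]].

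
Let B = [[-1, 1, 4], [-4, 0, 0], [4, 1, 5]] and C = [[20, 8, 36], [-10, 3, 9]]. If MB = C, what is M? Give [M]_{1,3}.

4

B is on the right of M, so right-multiply by B⁻¹: M = CB⁻¹.
det B = 4; the adjugate gives B⁻¹ = [[0, -1/4, 0], [5, -21/4, -4], [-1, 5/4, 1]].
M = CB⁻¹ = [[20, 8, 36], [-10, 3, 9]] · [[0, -1/4, 0], [5, -21/4, -4], [-1, 5/4, 1]] = [[4, -2, 4], [6, -2, -3]].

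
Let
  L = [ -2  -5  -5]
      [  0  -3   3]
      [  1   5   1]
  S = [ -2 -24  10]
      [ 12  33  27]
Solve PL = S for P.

P = [[-1, 3, -4], [-6, -1, 0]]

Since L sits to the right of P, P = SL⁻¹.
det L = 6; the adjugate gives L⁻¹ = [[-3, -10/3, -5], [1/2, 1/2, 1], [1/2, 5/6, 1]].
P = SL⁻¹ = [[-2, -24, 10], [12, 33, 27]] · [[-3, -10/3, -5], [1/2, 1/2, 1], [1/2, 5/6, 1]] = [[-1, 3, -4], [-6, -1, 0]].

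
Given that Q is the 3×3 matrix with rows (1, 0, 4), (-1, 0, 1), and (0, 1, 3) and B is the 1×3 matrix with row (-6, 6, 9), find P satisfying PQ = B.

Right-multiplying both sides by Q⁻¹ gives P = BQ⁻¹.
det Q = -5, so Q⁻¹ = [[1/5, -4/5, 0], [-3/5, -3/5, 1], [1/5, 1/5, 0]].
P = BQ⁻¹ = [[-6, 6, 9]] · [[1/5, -4/5, 0], [-3/5, -3/5, 1], [1/5, 1/5, 0]] = [[-3, 3, 6]].

P = [[-3, 3, 6]]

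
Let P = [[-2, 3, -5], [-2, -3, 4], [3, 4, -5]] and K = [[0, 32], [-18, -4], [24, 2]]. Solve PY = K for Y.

Y = [[6, -6], [-6, 0], [-6, -4]]

Left-multiplying both sides by P⁻¹ gives Y = P⁻¹K.
det P = 3, so P⁻¹ = [[-1/3, -5/3, -1], [2/3, 25/3, 6], [1/3, 17/3, 4]].
Y = P⁻¹K = [[-1/3, -5/3, -1], [2/3, 25/3, 6], [1/3, 17/3, 4]] · [[0, 32], [-18, -4], [24, 2]] = [[6, -6], [-6, 0], [-6, -4]].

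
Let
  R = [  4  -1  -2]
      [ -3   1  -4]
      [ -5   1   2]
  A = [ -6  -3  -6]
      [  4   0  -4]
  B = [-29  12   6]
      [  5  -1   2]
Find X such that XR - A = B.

XR = B + A = [[-35, 9, 0], [9, -1, -2]].
Since R sits to the right of X, X = (B + A)R⁻¹.
det R = -6, so R⁻¹ = [[-1, 0, -1], [-13/3, 1/3, -11/3], [-1/3, -1/6, -1/6]].
X = (B + A)R⁻¹ = [[-4, 3, 2], [-4, 0, -5]].

X = [[-4, 3, 2], [-4, 0, -5]]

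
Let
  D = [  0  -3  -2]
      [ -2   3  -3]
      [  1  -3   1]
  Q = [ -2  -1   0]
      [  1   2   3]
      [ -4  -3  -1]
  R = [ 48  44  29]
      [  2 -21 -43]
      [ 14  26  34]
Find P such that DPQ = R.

P = [[2, 4, -5], [-1, -2, 1], [1, 0, 4]]

Left-multiply by D⁻¹ and right-multiply by Q⁻¹: P = D⁻¹RQ⁻¹.
det D = -3; the adjugate gives D⁻¹ = [[2, -3, -5], [1/3, -2/3, -4/3], [-1, 1, 2]].
det Q = -3; the adjugate gives Q⁻¹ = [[-7/3, 1/3, 1], [11/3, -2/3, -2], [-5/3, 2/3, 1]].
D⁻¹R = [[20, 21, 17], [-4, -6, -7], [-18, -13, -4]].
P = (D⁻¹R)Q⁻¹ = [[2, 4, -5], [-1, -2, 1], [1, 0, 4]].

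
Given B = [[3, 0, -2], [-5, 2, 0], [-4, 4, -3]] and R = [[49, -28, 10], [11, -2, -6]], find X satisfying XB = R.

Right-multiplying both sides by B⁻¹ gives X = RB⁻¹.
B has determinant 6; B⁻¹ = [[-1, -4/3, 2/3], [-5/2, -17/6, 5/3], [-2, -2, 1]].
X = RB⁻¹ = [[49, -28, 10], [11, -2, -6]] · [[-1, -4/3, 2/3], [-5/2, -17/6, 5/3], [-2, -2, 1]] = [[1, -6, -4], [6, 3, -2]].

X = [[1, -6, -4], [6, 3, -2]]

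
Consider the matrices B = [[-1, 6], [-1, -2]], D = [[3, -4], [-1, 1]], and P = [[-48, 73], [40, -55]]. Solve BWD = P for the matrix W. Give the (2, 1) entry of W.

-5

Isolating W: multiply by B⁻¹ from the left and D⁻¹ from the right, so W = B⁻¹PD⁻¹.
det B = 8, so B⁻¹ = [[-1/4, -3/4], [1/8, -1/8]].
det D = -1, so D⁻¹ = [[-1, -4], [-1, -3]].
B⁻¹P = [[-18, 23], [-11, 16]].
W = (B⁻¹P)D⁻¹ = [[-5, 3], [-5, -4]].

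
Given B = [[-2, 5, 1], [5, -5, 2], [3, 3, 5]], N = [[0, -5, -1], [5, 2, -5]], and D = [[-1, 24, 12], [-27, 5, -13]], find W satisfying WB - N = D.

WB = D + N = [[-1, 19, 11], [-22, 7, -18]].
Since B sits to the right of W, W = (D + N)B⁻¹.
det B = -3, so B⁻¹ = [[31/3, 22/3, -5], [19/3, 13/3, -3], [-10, -7, 5]].
W = (D + N)B⁻¹ = [[0, -2, 3], [-3, -5, -1]].

W = [[0, -2, 3], [-3, -5, -1]]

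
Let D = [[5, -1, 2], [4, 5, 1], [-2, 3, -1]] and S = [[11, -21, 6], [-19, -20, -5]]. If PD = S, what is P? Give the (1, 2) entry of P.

Right-multiplying both sides by D⁻¹ gives P = SD⁻¹.
det D = 2, so D⁻¹ = [[-4, 5/2, -11/2], [1, -1/2, 3/2], [11, -13/2, 29/2]].
P = SD⁻¹ = [[11, -21, 6], [-19, -20, -5]] · [[-4, 5/2, -11/2], [1, -1/2, 3/2], [11, -13/2, 29/2]] = [[1, -1, -5], [1, -5, 2]].

-1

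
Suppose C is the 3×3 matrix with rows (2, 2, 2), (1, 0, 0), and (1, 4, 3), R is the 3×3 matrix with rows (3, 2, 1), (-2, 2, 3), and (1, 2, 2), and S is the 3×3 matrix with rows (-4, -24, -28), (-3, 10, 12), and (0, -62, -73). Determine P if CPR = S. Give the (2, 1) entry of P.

0

Left-multiply by C⁻¹ and right-multiply by R⁻¹: P = C⁻¹SR⁻¹.
C has determinant 2; C⁻¹ = [[0, 1, 0], [-3/2, 2, 1], [2, -3, -1]].
R has determinant 2; R⁻¹ = [[-1, -1, 2], [7/2, 5/2, -11/2], [-3, -2, 5]].
C⁻¹S = [[-3, 10, 12], [0, -6, -7], [1, -16, -19]].
P = (C⁻¹S)R⁻¹ = [[2, 4, -1], [0, -1, -2], [0, -3, -5]].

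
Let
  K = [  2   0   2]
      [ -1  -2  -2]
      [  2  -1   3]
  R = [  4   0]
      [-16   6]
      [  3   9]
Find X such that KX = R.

X = [[-2, -4], [5, -5], [4, 4]]

Since K multiplies X on the left, X = K⁻¹R.
det K = -6, so K⁻¹ = [[4/3, 1/3, -2/3], [1/6, -1/3, -1/3], [-5/6, -1/3, 2/3]].
X = K⁻¹R = [[4/3, 1/3, -2/3], [1/6, -1/3, -1/3], [-5/6, -1/3, 2/3]] · [[4, 0], [-16, 6], [3, 9]] = [[-2, -4], [5, -5], [4, 4]].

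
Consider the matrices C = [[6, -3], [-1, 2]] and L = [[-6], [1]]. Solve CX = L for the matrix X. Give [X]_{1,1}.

Left-multiplying both sides by C⁻¹ gives X = C⁻¹L.
det C = 9; the adjugate gives C⁻¹ = [[2/9, 1/3], [1/9, 2/3]].
X = C⁻¹L = [[2/9, 1/3], [1/9, 2/3]] · [[-6], [1]] = [[-1], [0]].

-1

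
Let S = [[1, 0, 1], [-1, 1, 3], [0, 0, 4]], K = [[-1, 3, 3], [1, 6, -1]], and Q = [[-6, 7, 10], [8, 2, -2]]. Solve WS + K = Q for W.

WS = Q − K = [[-5, 4, 7], [7, -4, -1]].
Since S sits to the right of W, W = (Q − K)S⁻¹.
det S = 4; the adjugate gives S⁻¹ = [[1, 0, -1/4], [1, 1, -1], [0, 0, 1/4]].
W = (Q − K)S⁻¹ = [[-1, 4, -1], [3, -4, 2]].

W = [[-1, 4, -1], [3, -4, 2]]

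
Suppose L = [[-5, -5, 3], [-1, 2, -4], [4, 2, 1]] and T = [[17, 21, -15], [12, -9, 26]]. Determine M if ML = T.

M = [[-1, 4, 4], [1, -5, 3]]

Since L sits to the right of M, M = TL⁻¹.
L has determinant -5; L⁻¹ = [[-2, -11/5, -14/5], [3, 17/5, 23/5], [2, 2, 3]].
M = TL⁻¹ = [[17, 21, -15], [12, -9, 26]] · [[-2, -11/5, -14/5], [3, 17/5, 23/5], [2, 2, 3]] = [[-1, 4, 4], [1, -5, 3]].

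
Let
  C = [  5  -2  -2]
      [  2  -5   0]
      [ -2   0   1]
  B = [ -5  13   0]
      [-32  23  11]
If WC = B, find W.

Right-multiplying both sides by C⁻¹ gives W = BC⁻¹.
C has determinant -1; C⁻¹ = [[5, -2, 10], [2, -1, 4], [10, -4, 21]].
W = BC⁻¹ = [[-5, 13, 0], [-32, 23, 11]] · [[5, -2, 10], [2, -1, 4], [10, -4, 21]] = [[1, -3, 2], [-4, -3, 3]].

W = [[1, -3, 2], [-4, -3, 3]]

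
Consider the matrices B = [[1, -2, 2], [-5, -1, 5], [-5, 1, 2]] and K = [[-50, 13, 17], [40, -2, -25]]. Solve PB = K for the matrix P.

Right-multiplying both sides by B⁻¹ gives P = KB⁻¹.
det B = 3; the adjugate gives B⁻¹ = [[-7/3, 2, -8/3], [-5, 4, -5], [-10/3, 3, -11/3]].
P = KB⁻¹ = [[-50, 13, 17], [40, -2, -25]] · [[-7/3, 2, -8/3], [-5, 4, -5], [-10/3, 3, -11/3]] = [[-5, 3, 6], [0, -3, -5]].

P = [[-5, 3, 6], [0, -3, -5]]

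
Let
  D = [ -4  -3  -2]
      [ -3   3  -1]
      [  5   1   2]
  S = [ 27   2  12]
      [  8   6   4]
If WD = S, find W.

Right-multiplying both sides by D⁻¹ gives W = SD⁻¹.
D has determinant 5; D⁻¹ = [[7/5, 4/5, 9/5], [1/5, 2/5, 2/5], [-18/5, -11/5, -21/5]].
W = SD⁻¹ = [[27, 2, 12], [8, 6, 4]] · [[7/5, 4/5, 9/5], [1/5, 2/5, 2/5], [-18/5, -11/5, -21/5]] = [[-5, -4, -1], [-2, 0, 0]].

W = [[-5, -4, -1], [-2, 0, 0]]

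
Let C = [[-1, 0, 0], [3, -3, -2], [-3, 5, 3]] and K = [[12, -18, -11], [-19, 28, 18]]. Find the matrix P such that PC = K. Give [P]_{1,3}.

Right-multiplying both sides by C⁻¹ gives P = KC⁻¹.
det C = -1, so C⁻¹ = [[-1, 0, 0], [3, 3, 2], [-6, -5, -3]].
P = KC⁻¹ = [[12, -18, -11], [-19, 28, 18]] · [[-1, 0, 0], [3, 3, 2], [-6, -5, -3]] = [[0, 1, -3], [-5, -6, 2]].

-3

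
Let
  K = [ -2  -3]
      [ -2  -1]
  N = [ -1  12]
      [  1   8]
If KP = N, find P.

Left-multiplying both sides by K⁻¹ gives P = K⁻¹N.
K has determinant -4; K⁻¹ = [[1/4, -3/4], [-1/2, 1/2]].
P = K⁻¹N = [[1/4, -3/4], [-1/2, 1/2]] · [[-1, 12], [1, 8]] = [[-1, -3], [1, -2]].

P = [[-1, -3], [1, -2]]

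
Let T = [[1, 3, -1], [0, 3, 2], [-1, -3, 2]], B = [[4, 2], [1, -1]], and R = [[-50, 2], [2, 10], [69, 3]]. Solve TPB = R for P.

P = [[2, -3], [-2, -4], [4, 3]]

P = T⁻¹RB⁻¹ (apply T⁻¹ on the left and B⁻¹ on the right).
T has determinant 3; T⁻¹ = [[4, -1, 3], [-2/3, 1/3, -2/3], [1, 0, 1]].
det B = -6, so B⁻¹ = [[1/6, 1/3], [1/6, -2/3]].
T⁻¹R = [[5, 7], [-12, 0], [19, 5]].
P = (T⁻¹R)B⁻¹ = [[2, -3], [-2, -4], [4, 3]].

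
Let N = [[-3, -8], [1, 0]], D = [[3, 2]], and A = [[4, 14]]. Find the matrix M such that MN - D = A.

M = [[-2, 1]]

MN = A + D = [[7, 16]].
Since N sits to the right of M, M = (A + D)N⁻¹.
det N = 8; the adjugate gives N⁻¹ = [[0, 1], [-1/8, -3/8]].
M = (A + D)N⁻¹ = [[-2, 1]].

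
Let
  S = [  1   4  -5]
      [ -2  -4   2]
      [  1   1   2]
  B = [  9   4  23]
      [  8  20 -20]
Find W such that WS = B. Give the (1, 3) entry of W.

Right-multiplying both sides by S⁻¹ gives W = BS⁻¹.
S has determinant 4; S⁻¹ = [[-5/2, -13/4, -3], [3/2, 7/4, 2], [1/2, 3/4, 1]].
W = BS⁻¹ = [[9, 4, 23], [8, 20, -20]] · [[-5/2, -13/4, -3], [3/2, 7/4, 2], [1/2, 3/4, 1]] = [[-5, -5, 4], [0, -6, -4]].

4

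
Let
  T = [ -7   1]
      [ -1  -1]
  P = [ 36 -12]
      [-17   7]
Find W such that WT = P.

Right-multiplying both sides by T⁻¹ gives W = PT⁻¹.
T has determinant 8; T⁻¹ = [[-1/8, -1/8], [1/8, -7/8]].
W = PT⁻¹ = [[36, -12], [-17, 7]] · [[-1/8, -1/8], [1/8, -7/8]] = [[-6, 6], [3, -4]].

W = [[-6, 6], [3, -4]]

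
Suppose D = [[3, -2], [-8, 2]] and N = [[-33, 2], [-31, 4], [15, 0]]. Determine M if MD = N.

M = [[5, 6], [3, 5], [-3, -3]]

D is on the right of M, so right-multiply by D⁻¹: M = ND⁻¹.
det D = -10; the adjugate gives D⁻¹ = [[-1/5, -1/5], [-4/5, -3/10]].
M = ND⁻¹ = [[-33, 2], [-31, 4], [15, 0]] · [[-1/5, -1/5], [-4/5, -3/10]] = [[5, 6], [3, 5], [-3, -3]].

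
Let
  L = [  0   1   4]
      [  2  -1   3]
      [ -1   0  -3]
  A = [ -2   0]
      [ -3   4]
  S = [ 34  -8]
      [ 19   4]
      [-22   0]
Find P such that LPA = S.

P = L⁻¹SA⁻¹ (apply L⁻¹ on the left and A⁻¹ on the right).
L has determinant -1; L⁻¹ = [[-3, -3, -7], [-3, -4, -8], [1, 1, 2]].
det A = -8, so A⁻¹ = [[-1/2, 0], [-3/8, 1/4]].
L⁻¹S = [[-5, 12], [-2, 8], [9, -4]].
P = (L⁻¹S)A⁻¹ = [[-2, 3], [-2, 2], [-3, -1]].

P = [[-2, 3], [-2, 2], [-3, -1]]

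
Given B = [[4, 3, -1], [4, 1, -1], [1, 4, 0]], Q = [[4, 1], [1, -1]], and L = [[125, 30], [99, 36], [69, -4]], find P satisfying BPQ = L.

P = [[5, -3], [2, 5], [-5, 2]]

P = B⁻¹LQ⁻¹ (apply B⁻¹ on the left and Q⁻¹ on the right).
det B = -2, so B⁻¹ = [[-2, 2, 1], [1/2, -1/2, 0], [-15/2, 13/2, 4]].
det Q = -5; the adjugate gives Q⁻¹ = [[1/5, 1/5], [1/5, -4/5]].
B⁻¹L = [[17, 8], [13, -3], [-18, -7]].
P = (B⁻¹L)Q⁻¹ = [[5, -3], [2, 5], [-5, 2]].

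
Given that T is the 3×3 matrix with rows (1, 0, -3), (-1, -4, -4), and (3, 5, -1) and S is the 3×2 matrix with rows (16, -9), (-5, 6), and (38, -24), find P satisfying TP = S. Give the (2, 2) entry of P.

-1

Left-multiplying both sides by T⁻¹ gives P = T⁻¹S.
det T = 3; the adjugate gives T⁻¹ = [[8, -5, -4], [-13/3, 8/3, 7/3], [7/3, -5/3, -4/3]].
P = T⁻¹S = [[8, -5, -4], [-13/3, 8/3, 7/3], [7/3, -5/3, -4/3]] · [[16, -9], [-5, 6], [38, -24]] = [[1, -6], [6, -1], [-5, 1]].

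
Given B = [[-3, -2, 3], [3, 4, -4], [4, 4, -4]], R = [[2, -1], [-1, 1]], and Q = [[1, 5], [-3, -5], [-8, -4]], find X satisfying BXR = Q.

X = [[-4, -3], [-3, -1], [-4, 0]]

X = B⁻¹QR⁻¹ (apply B⁻¹ on the left and R⁻¹ on the right).
det B = -4, so B⁻¹ = [[0, -1, 1], [1, 0, 3/4], [1, -1, 3/2]].
det R = 1, so R⁻¹ = [[1, 1], [1, 2]].
B⁻¹Q = [[-5, 1], [-5, 2], [-8, 4]].
X = (B⁻¹Q)R⁻¹ = [[-4, -3], [-3, -1], [-4, 0]].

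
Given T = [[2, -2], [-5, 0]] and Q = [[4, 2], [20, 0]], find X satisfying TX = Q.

X = [[-4, 0], [-6, -1]]

Since T multiplies X on the left, X = T⁻¹Q.
T has determinant -10; T⁻¹ = [[0, -1/5], [-1/2, -1/5]].
X = T⁻¹Q = [[0, -1/5], [-1/2, -1/5]] · [[4, 2], [20, 0]] = [[-4, 0], [-6, -1]].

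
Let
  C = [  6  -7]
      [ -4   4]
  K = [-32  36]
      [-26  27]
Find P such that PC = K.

P = [[-4, 2], [-1, 5]]

Since C sits to the right of P, P = KC⁻¹.
det C = -4, so C⁻¹ = [[-1, -7/4], [-1, -3/2]].
P = KC⁻¹ = [[-32, 36], [-26, 27]] · [[-1, -7/4], [-1, -3/2]] = [[-4, 2], [-1, 5]].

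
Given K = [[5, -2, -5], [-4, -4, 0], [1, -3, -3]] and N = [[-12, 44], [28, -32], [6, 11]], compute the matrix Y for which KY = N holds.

Y = [[-3, 5], [-4, 3], [1, -5]]

Since K multiplies Y on the left, Y = K⁻¹N.
K has determinant 4; K⁻¹ = [[3, 9/4, -5], [-3, -5/2, 5], [4, 13/4, -7]].
Y = K⁻¹N = [[3, 9/4, -5], [-3, -5/2, 5], [4, 13/4, -7]] · [[-12, 44], [28, -32], [6, 11]] = [[-3, 5], [-4, 3], [1, -5]].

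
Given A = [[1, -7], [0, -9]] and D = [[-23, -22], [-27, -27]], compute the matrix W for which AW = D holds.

Left-multiplying both sides by A⁻¹ gives W = A⁻¹D.
A has determinant -9; A⁻¹ = [[1, -7/9], [0, -1/9]].
W = A⁻¹D = [[1, -7/9], [0, -1/9]] · [[-23, -22], [-27, -27]] = [[-2, -1], [3, 3]].

W = [[-2, -1], [3, 3]]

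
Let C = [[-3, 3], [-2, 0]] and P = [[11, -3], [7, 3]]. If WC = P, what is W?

W = [[-1, -4], [1, -5]]

Right-multiplying both sides by C⁻¹ gives W = PC⁻¹.
C has determinant 6; C⁻¹ = [[0, -1/2], [1/3, -1/2]].
W = PC⁻¹ = [[11, -3], [7, 3]] · [[0, -1/2], [1/3, -1/2]] = [[-1, -4], [1, -5]].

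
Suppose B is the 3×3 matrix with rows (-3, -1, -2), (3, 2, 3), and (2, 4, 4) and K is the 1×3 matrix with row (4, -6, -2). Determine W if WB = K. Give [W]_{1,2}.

Right-multiplying both sides by B⁻¹ gives W = KB⁻¹.
B has determinant 2; B⁻¹ = [[-2, -2, 1/2], [-3, -4, 3/2], [4, 5, -3/2]].
W = KB⁻¹ = [[4, -6, -2]] · [[-2, -2, 1/2], [-3, -4, 3/2], [4, 5, -3/2]] = [[2, 6, -4]].

6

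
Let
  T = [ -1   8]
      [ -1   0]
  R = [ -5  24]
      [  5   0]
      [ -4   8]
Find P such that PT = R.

Since T sits to the right of P, P = RT⁻¹.
det T = 8, so T⁻¹ = [[0, -1], [1/8, -1/8]].
P = RT⁻¹ = [[-5, 24], [5, 0], [-4, 8]] · [[0, -1], [1/8, -1/8]] = [[3, 2], [0, -5], [1, 3]].

P = [[3, 2], [0, -5], [1, 3]]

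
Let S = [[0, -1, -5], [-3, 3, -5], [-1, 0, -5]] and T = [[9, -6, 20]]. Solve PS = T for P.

Since S sits to the right of P, P = TS⁻¹.
det S = -5; the adjugate gives S⁻¹ = [[3, 1, -4], [2, 1, -3], [-3/5, -1/5, 3/5]].
P = TS⁻¹ = [[9, -6, 20]] · [[3, 1, -4], [2, 1, -3], [-3/5, -1/5, 3/5]] = [[3, -1, -6]].

P = [[3, -1, -6]]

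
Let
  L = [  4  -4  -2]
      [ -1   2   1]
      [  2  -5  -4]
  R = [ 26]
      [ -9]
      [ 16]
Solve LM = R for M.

M = [[4], [-4], [3]]

Left-multiplying both sides by L⁻¹ gives M = L⁻¹R.
det L = -6, so L⁻¹ = [[1/2, 1, 0], [1/3, 2, 1/3], [-1/6, -2, -2/3]].
M = L⁻¹R = [[1/2, 1, 0], [1/3, 2, 1/3], [-1/6, -2, -2/3]] · [[26], [-9], [16]] = [[4], [-4], [3]].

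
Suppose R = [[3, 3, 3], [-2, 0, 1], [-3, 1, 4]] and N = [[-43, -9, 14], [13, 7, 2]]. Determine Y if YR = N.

Since R sits to the right of Y, Y = NR⁻¹.
R has determinant 6; R⁻¹ = [[-1/6, -3/2, 1/2], [5/6, 7/2, -3/2], [-1/3, -2, 1]].
Y = NR⁻¹ = [[-43, -9, 14], [13, 7, 2]] · [[-1/6, -3/2, 1/2], [5/6, 7/2, -3/2], [-1/3, -2, 1]] = [[-5, 5, 6], [3, 1, -2]].

Y = [[-5, 5, 6], [3, 1, -2]]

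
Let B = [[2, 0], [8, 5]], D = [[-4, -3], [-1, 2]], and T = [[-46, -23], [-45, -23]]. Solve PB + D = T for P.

P = [[-5, -4], [-2, -5]]

PB = T − D = [[-42, -20], [-44, -25]].
Right-multiplying both sides by B⁻¹ gives P = (T − D)B⁻¹.
B has determinant 10; B⁻¹ = [[1/2, 0], [-4/5, 1/5]].
P = (T − D)B⁻¹ = [[-5, -4], [-2, -5]].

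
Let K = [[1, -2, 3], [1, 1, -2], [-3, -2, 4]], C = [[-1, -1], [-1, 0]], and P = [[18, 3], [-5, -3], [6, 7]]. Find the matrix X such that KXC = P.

Isolating X: multiply by K⁻¹ from the left and C⁻¹ from the right, so X = K⁻¹PC⁻¹.
K has determinant -1; K⁻¹ = [[0, -2, -1], [-2, -13, -5], [-1, -8, -3]].
C has determinant -1; C⁻¹ = [[0, -1], [-1, 1]].
K⁻¹P = [[4, -1], [-1, -2], [4, 0]].
X = (K⁻¹P)C⁻¹ = [[1, -5], [2, -1], [0, -4]].

X = [[1, -5], [2, -1], [0, -4]]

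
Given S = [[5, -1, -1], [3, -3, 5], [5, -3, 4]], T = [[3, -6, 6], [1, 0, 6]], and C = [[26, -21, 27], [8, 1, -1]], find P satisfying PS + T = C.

P = [[0, 1, 4], [2, -1, 0]]

PS = C − T = [[23, -15, 21], [7, 1, -7]].
Right-multiplying both sides by S⁻¹ gives P = (C − T)S⁻¹.
det S = -4; the adjugate gives S⁻¹ = [[-3/4, -7/4, 2], [-13/4, -25/4, 7], [-3/2, -5/2, 3]].
P = (C − T)S⁻¹ = [[0, 1, 4], [2, -1, 0]].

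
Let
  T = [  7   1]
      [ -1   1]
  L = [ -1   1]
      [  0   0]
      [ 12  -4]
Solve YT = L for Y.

Y = [[0, 1], [0, 0], [1, -5]]

Since T sits to the right of Y, Y = LT⁻¹.
T has determinant 8; T⁻¹ = [[1/8, -1/8], [1/8, 7/8]].
Y = LT⁻¹ = [[-1, 1], [0, 0], [12, -4]] · [[1/8, -1/8], [1/8, 7/8]] = [[0, 1], [0, 0], [1, -5]].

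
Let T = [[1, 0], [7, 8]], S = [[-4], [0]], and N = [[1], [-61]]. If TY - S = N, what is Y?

TY = N + S = [[-3], [-61]].
T is on the left of Y, so left-multiply by T⁻¹: Y = T⁻¹(N + S).
T has determinant 8; T⁻¹ = [[1, 0], [-7/8, 1/8]].
Y = T⁻¹(N + S) = [[-3], [-5]].

Y = [[-3], [-5]]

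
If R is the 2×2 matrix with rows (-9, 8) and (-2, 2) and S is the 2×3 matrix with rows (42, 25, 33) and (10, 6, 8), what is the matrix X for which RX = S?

Left-multiplying both sides by R⁻¹ gives X = R⁻¹S.
R has determinant -2; R⁻¹ = [[-1, 4], [-1, 9/2]].
X = R⁻¹S = [[-1, 4], [-1, 9/2]] · [[42, 25, 33], [10, 6, 8]] = [[-2, -1, -1], [3, 2, 3]].

X = [[-2, -1, -1], [3, 2, 3]]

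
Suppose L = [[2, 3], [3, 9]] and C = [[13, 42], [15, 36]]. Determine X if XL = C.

Since L sits to the right of X, X = CL⁻¹.
L has determinant 9; L⁻¹ = [[1, -1/3], [-1/3, 2/9]].
X = CL⁻¹ = [[13, 42], [15, 36]] · [[1, -1/3], [-1/3, 2/9]] = [[-1, 5], [3, 3]].

X = [[-1, 5], [3, 3]]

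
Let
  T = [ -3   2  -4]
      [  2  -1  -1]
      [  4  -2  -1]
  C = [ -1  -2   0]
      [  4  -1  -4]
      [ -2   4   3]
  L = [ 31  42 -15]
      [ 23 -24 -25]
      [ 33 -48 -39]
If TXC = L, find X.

X = [[-5, -4, -5], [-4, -4, 0], [3, -2, 1]]

Isolating X: multiply by T⁻¹ from the left and C⁻¹ from the right, so X = T⁻¹LC⁻¹.
det T = -1, so T⁻¹ = [[1, -10, 6], [2, -19, 11], [0, -2, 1]].
det C = -5, so C⁻¹ = [[-13/5, -6/5, -8/5], [4/5, 3/5, 4/5], [-14/5, -8/5, -9/5]].
T⁻¹L = [[-1, -6, 1], [-12, 12, 16], [-13, 0, 11]].
X = (T⁻¹L)C⁻¹ = [[-5, -4, -5], [-4, -4, 0], [3, -2, 1]].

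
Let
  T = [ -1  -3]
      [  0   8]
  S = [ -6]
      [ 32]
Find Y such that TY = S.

T is on the left of Y, so left-multiply by T⁻¹: Y = T⁻¹S.
det T = -8; the adjugate gives T⁻¹ = [[-1, -3/8], [0, 1/8]].
Y = T⁻¹S = [[-1, -3/8], [0, 1/8]] · [[-6], [32]] = [[-6], [4]].

Y = [[-6], [4]]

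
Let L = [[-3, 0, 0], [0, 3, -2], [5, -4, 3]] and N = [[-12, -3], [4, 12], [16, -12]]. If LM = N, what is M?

Left-multiplying both sides by L⁻¹ gives M = L⁻¹N.
det L = -3; the adjugate gives L⁻¹ = [[-1/3, 0, 0], [10/3, 3, 2], [5, 4, 3]].
M = L⁻¹N = [[-1/3, 0, 0], [10/3, 3, 2], [5, 4, 3]] · [[-12, -3], [4, 12], [16, -12]] = [[4, 1], [4, 2], [4, -3]].

M = [[4, 1], [4, 2], [4, -3]]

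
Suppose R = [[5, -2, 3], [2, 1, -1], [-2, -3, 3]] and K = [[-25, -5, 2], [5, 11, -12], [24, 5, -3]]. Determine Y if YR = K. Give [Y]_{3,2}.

6

R is on the right of Y, so right-multiply by R⁻¹: Y = KR⁻¹.
R has determinant -4; R⁻¹ = [[0, 3/4, 1/4], [1, -21/4, -11/4], [1, -19/4, -9/4]].
Y = KR⁻¹ = [[-25, -5, 2], [5, 11, -12], [24, 5, -3]] · [[0, 3/4, 1/4], [1, -21/4, -11/4], [1, -19/4, -9/4]] = [[-3, -2, 3], [-1, 3, -2], [2, 6, -1]].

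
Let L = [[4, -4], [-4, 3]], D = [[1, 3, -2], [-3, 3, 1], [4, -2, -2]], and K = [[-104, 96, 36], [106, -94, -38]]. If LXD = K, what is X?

X = [[1, 3, -5], [0, -2, -2]]

Isolating X: multiply by L⁻¹ from the left and D⁻¹ from the right, so X = L⁻¹KD⁻¹.
det L = -4; the adjugate gives L⁻¹ = [[-3/4, -1], [-1, -1]].
det D = 2; the adjugate gives D⁻¹ = [[-2, 5, 9/2], [-1, 3, 5/2], [-3, 7, 6]].
L⁻¹K = [[-28, 22, 11], [-2, -2, 2]].
X = (L⁻¹K)D⁻¹ = [[1, 3, -5], [0, -2, -2]].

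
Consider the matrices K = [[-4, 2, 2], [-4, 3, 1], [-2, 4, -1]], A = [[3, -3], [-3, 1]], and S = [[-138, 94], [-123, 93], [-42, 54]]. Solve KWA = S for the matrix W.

W = K⁻¹SA⁻¹ (apply K⁻¹ on the left and A⁻¹ on the right).
det K = -4; the adjugate gives K⁻¹ = [[7/4, -5/2, 1], [3/2, -2, 1], [5/2, -3, 1]].
det A = -6, so A⁻¹ = [[-1/6, -1/2], [-1/2, -1/2]].
K⁻¹S = [[24, -14], [-3, 9], [-18, 10]].
W = (K⁻¹S)A⁻¹ = [[3, -5], [-4, -3], [-2, 4]].

W = [[3, -5], [-4, -3], [-2, 4]]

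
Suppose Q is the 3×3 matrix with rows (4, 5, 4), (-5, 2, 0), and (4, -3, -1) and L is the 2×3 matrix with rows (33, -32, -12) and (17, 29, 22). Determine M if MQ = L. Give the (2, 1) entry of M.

5

Q is on the right of M, so right-multiply by Q⁻¹: M = LQ⁻¹.
Q has determinant -5; Q⁻¹ = [[2/5, 7/5, 8/5], [1, 4, 4], [-7/5, -32/5, -33/5]].
M = LQ⁻¹ = [[33, -32, -12], [17, 29, 22]] · [[2/5, 7/5, 8/5], [1, 4, 4], [-7/5, -32/5, -33/5]] = [[-2, -5, 4], [5, -1, -2]].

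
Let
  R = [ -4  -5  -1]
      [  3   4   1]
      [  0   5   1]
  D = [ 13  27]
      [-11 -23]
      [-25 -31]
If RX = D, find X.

X = [[3, 1], [-5, -5], [0, -6]]

R is on the left of X, so left-multiply by R⁻¹: X = R⁻¹D.
R has determinant 4; R⁻¹ = [[-1/4, 0, -1/4], [-3/4, -1, 1/4], [15/4, 5, -1/4]].
X = R⁻¹D = [[-1/4, 0, -1/4], [-3/4, -1, 1/4], [15/4, 5, -1/4]] · [[13, 27], [-11, -23], [-25, -31]] = [[3, 1], [-5, -5], [0, -6]].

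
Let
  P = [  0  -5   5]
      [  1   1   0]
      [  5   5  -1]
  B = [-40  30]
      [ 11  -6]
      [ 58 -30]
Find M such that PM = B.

P is on the left of M, so left-multiply by P⁻¹: M = P⁻¹B.
det P = -5, so P⁻¹ = [[1/5, -4, 1], [-1/5, 5, -1], [0, 5, -1]].
M = P⁻¹B = [[1/5, -4, 1], [-1/5, 5, -1], [0, 5, -1]] · [[-40, 30], [11, -6], [58, -30]] = [[6, 0], [5, -6], [-3, 0]].

M = [[6, 0], [5, -6], [-3, 0]]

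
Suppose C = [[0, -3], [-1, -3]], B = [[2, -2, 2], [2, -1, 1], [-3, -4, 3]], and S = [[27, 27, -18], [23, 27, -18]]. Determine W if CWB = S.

W = [[-2, 4, 0], [-3, 3, 3]]

W = C⁻¹SB⁻¹ (apply C⁻¹ on the left and B⁻¹ on the right).
C has determinant -3; C⁻¹ = [[1, -1], [-1/3, 0]].
det B = -2; the adjugate gives B⁻¹ = [[-1/2, 1, 0], [9/2, -6, -1], [11/2, -7, -1]].
C⁻¹S = [[4, 0, 0], [-9, -9, 6]].
W = (C⁻¹S)B⁻¹ = [[-2, 4, 0], [-3, 3, 3]].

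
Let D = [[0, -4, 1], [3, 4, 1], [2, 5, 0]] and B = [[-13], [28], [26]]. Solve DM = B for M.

M = [[3], [4], [3]]

Since D multiplies M on the left, M = D⁻¹B.
det D = -1, so D⁻¹ = [[5, -5, 8], [-2, 2, -3], [-7, 8, -12]].
M = D⁻¹B = [[5, -5, 8], [-2, 2, -3], [-7, 8, -12]] · [[-13], [28], [26]] = [[3], [4], [3]].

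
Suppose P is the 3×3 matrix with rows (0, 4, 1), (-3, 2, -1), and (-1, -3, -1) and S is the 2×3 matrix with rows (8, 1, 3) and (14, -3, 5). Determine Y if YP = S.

Y = [[-3, -1, -5], [-3, -3, -5]]

Right-multiplying both sides by P⁻¹ gives Y = SP⁻¹.
det P = 3, so P⁻¹ = [[-5/3, 1/3, -2], [-2/3, 1/3, -1], [11/3, -4/3, 4]].
Y = SP⁻¹ = [[8, 1, 3], [14, -3, 5]] · [[-5/3, 1/3, -2], [-2/3, 1/3, -1], [11/3, -4/3, 4]] = [[-3, -1, -5], [-3, -3, -5]].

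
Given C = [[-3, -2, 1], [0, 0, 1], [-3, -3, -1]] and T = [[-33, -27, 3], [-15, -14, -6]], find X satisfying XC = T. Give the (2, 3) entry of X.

Since C sits to the right of X, X = TC⁻¹.
det C = -3; the adjugate gives C⁻¹ = [[-1, 5/3, 2/3], [1, -2, -1], [0, 1, 0]].
X = TC⁻¹ = [[-33, -27, 3], [-15, -14, -6]] · [[-1, 5/3, 2/3], [1, -2, -1], [0, 1, 0]] = [[6, 2, 5], [1, -3, 4]].

4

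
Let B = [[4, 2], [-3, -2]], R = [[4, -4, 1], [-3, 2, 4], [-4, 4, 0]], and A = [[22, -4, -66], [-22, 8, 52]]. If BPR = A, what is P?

P = [[2, -4, 5], [-1, -1, -3]]

Left-multiply by B⁻¹ and right-multiply by R⁻¹: P = B⁻¹AR⁻¹.
det B = -2, so B⁻¹ = [[1, 1], [-3/2, -2]].
det R = -4, so R⁻¹ = [[4, -1, 9/2], [4, -1, 19/4], [1, 0, 1]].
B⁻¹A = [[0, 4, -14], [11, -10, -5]].
P = (B⁻¹A)R⁻¹ = [[2, -4, 5], [-1, -1, -3]].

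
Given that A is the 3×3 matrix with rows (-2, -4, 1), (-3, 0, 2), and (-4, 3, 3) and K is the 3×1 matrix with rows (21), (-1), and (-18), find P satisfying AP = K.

P = [[-3], [-5], [-5]]

A is on the left of P, so left-multiply by A⁻¹: P = A⁻¹K.
det A = -1, so A⁻¹ = [[6, -15, 8], [-1, 2, -1], [9, -22, 12]].
P = A⁻¹K = [[6, -15, 8], [-1, 2, -1], [9, -22, 12]] · [[21], [-1], [-18]] = [[-3], [-5], [-5]].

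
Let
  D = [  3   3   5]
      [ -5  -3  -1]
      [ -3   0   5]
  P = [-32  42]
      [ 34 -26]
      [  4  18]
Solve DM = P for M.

M = [[-3, 4], [-6, 0], [-1, 6]]

D is on the left of M, so left-multiply by D⁻¹: M = D⁻¹P.
D has determinant -6; D⁻¹ = [[5/2, 5/2, -2], [-14/3, -5, 11/3], [3/2, 3/2, -1]].
M = D⁻¹P = [[5/2, 5/2, -2], [-14/3, -5, 11/3], [3/2, 3/2, -1]] · [[-32, 42], [34, -26], [4, 18]] = [[-3, 4], [-6, 0], [-1, 6]].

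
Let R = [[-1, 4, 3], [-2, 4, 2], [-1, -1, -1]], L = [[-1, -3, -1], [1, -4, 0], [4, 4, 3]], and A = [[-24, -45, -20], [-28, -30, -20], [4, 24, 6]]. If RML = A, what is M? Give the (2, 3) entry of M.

-1

M = R⁻¹AL⁻¹ (apply R⁻¹ on the left and L⁻¹ on the right).
det R = 4, so R⁻¹ = [[-1/2, 1/4, -1], [-1, 1, -1], [3/2, -5/4, 1]].
det L = 1; the adjugate gives L⁻¹ = [[-12, 5, -4], [-3, 1, -1], [20, -8, 7]].
R⁻¹A = [[1, -9, -1], [-8, -9, -6], [3, -6, 1]].
M = (R⁻¹A)L⁻¹ = [[-5, 4, -2], [3, -1, -1], [2, 1, 1]].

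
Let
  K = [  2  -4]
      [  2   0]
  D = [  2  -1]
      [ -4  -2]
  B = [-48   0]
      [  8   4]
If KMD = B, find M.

Left-multiply by K⁻¹ and right-multiply by D⁻¹: M = K⁻¹BD⁻¹.
det K = 8, so K⁻¹ = [[0, 1/2], [-1/4, 1/4]].
D has determinant -8; D⁻¹ = [[1/4, -1/8], [-1/2, -1/4]].
K⁻¹B = [[4, 2], [14, 1]].
M = (K⁻¹B)D⁻¹ = [[0, -1], [3, -2]].

M = [[0, -1], [3, -2]]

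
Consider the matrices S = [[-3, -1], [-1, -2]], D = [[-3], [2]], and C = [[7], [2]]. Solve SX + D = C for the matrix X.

SX = C − D = [[10], [0]].
Since S multiplies X on the left, X = S⁻¹(C − D).
S has determinant 5; S⁻¹ = [[-2/5, 1/5], [1/5, -3/5]].
X = S⁻¹(C − D) = [[-4], [2]].

X = [[-4], [2]]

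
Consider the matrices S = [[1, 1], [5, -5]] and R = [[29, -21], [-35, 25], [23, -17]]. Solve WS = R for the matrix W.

W = [[4, 5], [-5, -6], [3, 4]]

S is on the right of W, so right-multiply by S⁻¹: W = RS⁻¹.
det S = -10; the adjugate gives S⁻¹ = [[1/2, 1/10], [1/2, -1/10]].
W = RS⁻¹ = [[29, -21], [-35, 25], [23, -17]] · [[1/2, 1/10], [1/2, -1/10]] = [[4, 5], [-5, -6], [3, 4]].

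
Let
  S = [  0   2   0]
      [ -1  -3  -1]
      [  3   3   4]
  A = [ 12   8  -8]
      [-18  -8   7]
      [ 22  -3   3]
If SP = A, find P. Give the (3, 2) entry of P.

S is on the left of P, so left-multiply by S⁻¹: P = S⁻¹A.
det S = 2; the adjugate gives S⁻¹ = [[-9/2, -4, -1], [1/2, 0, 0], [3, 3, 1]].
P = S⁻¹A = [[-9/2, -4, -1], [1/2, 0, 0], [3, 3, 1]] · [[12, 8, -8], [-18, -8, 7], [22, -3, 3]] = [[-4, -1, 5], [6, 4, -4], [4, -3, 0]].

-3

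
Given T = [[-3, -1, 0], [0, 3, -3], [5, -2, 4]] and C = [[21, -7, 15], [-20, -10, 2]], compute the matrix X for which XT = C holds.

Right-multiplying both sides by T⁻¹ gives X = CT⁻¹.
T has determinant -3; T⁻¹ = [[-2, -4/3, -1], [5, 4, 3], [5, 11/3, 3]].
X = CT⁻¹ = [[21, -7, 15], [-20, -10, 2]] · [[-2, -4/3, -1], [5, 4, 3], [5, 11/3, 3]] = [[-2, -1, 3], [0, -6, -4]].

X = [[-2, -1, 3], [0, -6, -4]]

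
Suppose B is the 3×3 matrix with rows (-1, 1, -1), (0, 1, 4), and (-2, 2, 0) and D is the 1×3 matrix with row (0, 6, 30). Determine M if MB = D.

M = [[-6, 6, 3]]

Right-multiplying both sides by B⁻¹ gives M = DB⁻¹.
det B = -2; the adjugate gives B⁻¹ = [[4, 1, -5/2], [4, 1, -2], [-1, 0, 1/2]].
M = DB⁻¹ = [[0, 6, 30]] · [[4, 1, -5/2], [4, 1, -2], [-1, 0, 1/2]] = [[-6, 6, 3]].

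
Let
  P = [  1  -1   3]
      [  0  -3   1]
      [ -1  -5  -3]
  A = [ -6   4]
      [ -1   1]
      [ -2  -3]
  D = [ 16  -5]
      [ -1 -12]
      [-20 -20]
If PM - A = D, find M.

PM = D + A = [[10, -1], [-2, -11], [-22, -23]].
Since P multiplies M on the left, M = P⁻¹(D + A).
det P = 6, so P⁻¹ = [[7/3, -3, 4/3], [-1/6, 0, -1/6], [-1/2, 1, -1/2]].
M = P⁻¹(D + A) = [[0, 0], [2, 4], [4, 1]].

M = [[0, 0], [2, 4], [4, 1]]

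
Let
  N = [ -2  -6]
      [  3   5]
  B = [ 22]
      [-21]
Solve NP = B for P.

Since N multiplies P on the left, P = N⁻¹B.
N has determinant 8; N⁻¹ = [[5/8, 3/4], [-3/8, -1/4]].
P = N⁻¹B = [[5/8, 3/4], [-3/8, -1/4]] · [[22], [-21]] = [[-2], [-3]].

P = [[-2], [-3]]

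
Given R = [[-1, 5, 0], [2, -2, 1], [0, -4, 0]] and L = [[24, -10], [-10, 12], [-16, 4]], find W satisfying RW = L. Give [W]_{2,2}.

-1

Since R multiplies W on the left, W = R⁻¹L.
R has determinant -4; R⁻¹ = [[-1, 0, -5/4], [0, 0, -1/4], [2, 1, 2]].
W = R⁻¹L = [[-1, 0, -5/4], [0, 0, -1/4], [2, 1, 2]] · [[24, -10], [-10, 12], [-16, 4]] = [[-4, 5], [4, -1], [6, 0]].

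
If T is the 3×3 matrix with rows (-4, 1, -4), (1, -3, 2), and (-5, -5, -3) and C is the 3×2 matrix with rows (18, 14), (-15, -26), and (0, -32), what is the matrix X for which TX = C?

X = [[1, 4], [2, 6], [-5, -6]]

Left-multiplying both sides by T⁻¹ gives X = T⁻¹C.
det T = -3, so T⁻¹ = [[-19/3, -23/3, 10/3], [7/3, 8/3, -4/3], [20/3, 25/3, -11/3]].
X = T⁻¹C = [[-19/3, -23/3, 10/3], [7/3, 8/3, -4/3], [20/3, 25/3, -11/3]] · [[18, 14], [-15, -26], [0, -32]] = [[1, 4], [2, 6], [-5, -6]].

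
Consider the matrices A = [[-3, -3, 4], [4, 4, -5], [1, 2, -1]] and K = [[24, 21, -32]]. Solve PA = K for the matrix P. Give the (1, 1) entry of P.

-5

A is on the right of P, so right-multiply by A⁻¹: P = KA⁻¹.
det A = 1, so A⁻¹ = [[6, 5, -1], [-1, -1, 1], [4, 3, 0]].
P = KA⁻¹ = [[24, 21, -32]] · [[6, 5, -1], [-1, -1, 1], [4, 3, 0]] = [[-5, 3, -3]].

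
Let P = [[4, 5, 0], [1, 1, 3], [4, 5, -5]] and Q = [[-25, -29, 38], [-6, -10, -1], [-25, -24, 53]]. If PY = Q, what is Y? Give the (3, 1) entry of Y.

P is on the left of Y, so left-multiply by P⁻¹: Y = P⁻¹Q.
P has determinant 5; P⁻¹ = [[-4, 5, 3], [17/5, -4, -12/5], [1/5, 0, -1/5]].
Y = P⁻¹Q = [[-4, 5, 3], [17/5, -4, -12/5], [1/5, 0, -1/5]] · [[-25, -29, 38], [-6, -10, -1], [-25, -24, 53]] = [[-5, -6, 2], [-1, -1, 6], [0, -1, -3]].

0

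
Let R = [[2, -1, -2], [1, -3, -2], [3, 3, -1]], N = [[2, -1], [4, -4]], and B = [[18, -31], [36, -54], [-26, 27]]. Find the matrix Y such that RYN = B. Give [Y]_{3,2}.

Isolating Y: multiply by R⁻¹ from the left and N⁻¹ from the right, so Y = R⁻¹BN⁻¹.
R has determinant -1; R⁻¹ = [[-9, 7, 4], [5, -4, -2], [-12, 9, 5]].
det N = -4, so N⁻¹ = [[1, -1/4], [1, -1/2]].
R⁻¹B = [[-14, 9], [-2, 7], [-22, 21]].
Y = (R⁻¹B)N⁻¹ = [[-5, -1], [5, -3], [-1, -5]].

-5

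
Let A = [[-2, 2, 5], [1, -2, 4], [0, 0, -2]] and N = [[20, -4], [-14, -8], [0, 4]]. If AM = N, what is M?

M = [[-6, -6], [4, -3], [0, -2]]

Since A multiplies M on the left, M = A⁻¹N.
det A = -4; the adjugate gives A⁻¹ = [[-1, -1, -9/2], [-1/2, -1, -13/4], [0, 0, -1/2]].
M = A⁻¹N = [[-1, -1, -9/2], [-1/2, -1, -13/4], [0, 0, -1/2]] · [[20, -4], [-14, -8], [0, 4]] = [[-6, -6], [4, -3], [0, -2]].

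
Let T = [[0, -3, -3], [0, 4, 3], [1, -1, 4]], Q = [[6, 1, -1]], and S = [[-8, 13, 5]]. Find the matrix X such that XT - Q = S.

XT = S + Q = [[-2, 14, 4]].
Since T sits to the right of X, X = (S + Q)T⁻¹.
T has determinant 3; T⁻¹ = [[19/3, 5, 1], [1, 1, 0], [-4/3, -1, 0]].
X = (S + Q)T⁻¹ = [[-4, 0, -2]].

X = [[-4, 0, -2]]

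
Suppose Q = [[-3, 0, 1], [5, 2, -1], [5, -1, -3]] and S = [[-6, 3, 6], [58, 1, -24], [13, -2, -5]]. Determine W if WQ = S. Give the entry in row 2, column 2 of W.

Right-multiplying both sides by Q⁻¹ gives W = SQ⁻¹.
det Q = 6; the adjugate gives Q⁻¹ = [[-7/6, -1/6, -1/3], [5/3, 2/3, 1/3], [-5/2, -1/2, -1]].
W = SQ⁻¹ = [[-6, 3, 6], [58, 1, -24], [13, -2, -5]] · [[-7/6, -1/6, -1/3], [5/3, 2/3, 1/3], [-5/2, -1/2, -1]] = [[-3, 0, -3], [-6, 3, 5], [-6, -1, 0]].

3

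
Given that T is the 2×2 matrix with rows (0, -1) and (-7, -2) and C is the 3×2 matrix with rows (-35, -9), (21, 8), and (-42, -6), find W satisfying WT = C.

W = [[-1, 5], [-2, -3], [-6, 6]]

T is on the right of W, so right-multiply by T⁻¹: W = CT⁻¹.
T has determinant -7; T⁻¹ = [[2/7, -1/7], [-1, 0]].
W = CT⁻¹ = [[-35, -9], [21, 8], [-42, -6]] · [[2/7, -1/7], [-1, 0]] = [[-1, 5], [-2, -3], [-6, 6]].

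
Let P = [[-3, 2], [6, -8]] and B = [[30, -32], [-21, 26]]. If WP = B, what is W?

W = [[-4, 3], [1, -3]]

P is on the right of W, so right-multiply by P⁻¹: W = BP⁻¹.
det P = 12, so P⁻¹ = [[-2/3, -1/6], [-1/2, -1/4]].
W = BP⁻¹ = [[30, -32], [-21, 26]] · [[-2/3, -1/6], [-1/2, -1/4]] = [[-4, 3], [1, -3]].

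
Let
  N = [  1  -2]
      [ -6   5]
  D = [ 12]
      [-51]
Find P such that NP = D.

P = [[6], [-3]]

N is on the left of P, so left-multiply by N⁻¹: P = N⁻¹D.
det N = -7, so N⁻¹ = [[-5/7, -2/7], [-6/7, -1/7]].
P = N⁻¹D = [[-5/7, -2/7], [-6/7, -1/7]] · [[12], [-51]] = [[6], [-3]].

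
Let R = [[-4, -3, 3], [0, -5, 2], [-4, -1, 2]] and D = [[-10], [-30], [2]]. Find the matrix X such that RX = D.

X = [[-2], [6], [0]]

Since R multiplies X on the left, X = R⁻¹D.
det R = -4, so R⁻¹ = [[2, -3/4, -9/4], [2, -1, -2], [5, -2, -5]].
X = R⁻¹D = [[2, -3/4, -9/4], [2, -1, -2], [5, -2, -5]] · [[-10], [-30], [2]] = [[-2], [6], [0]].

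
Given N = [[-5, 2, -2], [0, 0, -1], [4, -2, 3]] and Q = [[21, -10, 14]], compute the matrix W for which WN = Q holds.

W = [[-1, 0, 4]]

Since N sits to the right of W, W = QN⁻¹.
det N = 2; the adjugate gives N⁻¹ = [[-1, -1, -1], [-2, -7/2, -5/2], [0, -1, 0]].
W = QN⁻¹ = [[21, -10, 14]] · [[-1, -1, -1], [-2, -7/2, -5/2], [0, -1, 0]] = [[-1, 0, 4]].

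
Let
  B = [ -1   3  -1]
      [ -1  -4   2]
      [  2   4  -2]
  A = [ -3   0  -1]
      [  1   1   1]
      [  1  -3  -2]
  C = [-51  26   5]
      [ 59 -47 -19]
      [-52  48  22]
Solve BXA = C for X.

X = [[-2, 1, 0], [1, -5, -3], [-2, 0, 5]]

Left-multiply by B⁻¹ and right-multiply by A⁻¹: X = B⁻¹CA⁻¹.
B has determinant 2; B⁻¹ = [[0, 1, 1], [1, 2, 3/2], [2, 5, 7/2]].
det A = 1; the adjugate gives A⁻¹ = [[1, 3, 1], [3, 7, 2], [-4, -9, -3]].
B⁻¹C = [[7, 1, 3], [-11, 4, 0], [11, -15, -8]].
X = (B⁻¹C)A⁻¹ = [[-2, 1, 0], [1, -5, -3], [-2, 0, 5]].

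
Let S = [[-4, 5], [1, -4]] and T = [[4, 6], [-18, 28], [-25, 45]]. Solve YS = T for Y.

S is on the right of Y, so right-multiply by S⁻¹: Y = TS⁻¹.
det S = 11, so S⁻¹ = [[-4/11, -5/11], [-1/11, -4/11]].
Y = TS⁻¹ = [[4, 6], [-18, 28], [-25, 45]] · [[-4/11, -5/11], [-1/11, -4/11]] = [[-2, -4], [4, -2], [5, -5]].

Y = [[-2, -4], [4, -2], [5, -5]]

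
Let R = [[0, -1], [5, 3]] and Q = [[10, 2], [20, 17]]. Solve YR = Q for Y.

Since R sits to the right of Y, Y = QR⁻¹.
det R = 5; the adjugate gives R⁻¹ = [[3/5, 1/5], [-1, 0]].
Y = QR⁻¹ = [[10, 2], [20, 17]] · [[3/5, 1/5], [-1, 0]] = [[4, 2], [-5, 4]].

Y = [[4, 2], [-5, 4]]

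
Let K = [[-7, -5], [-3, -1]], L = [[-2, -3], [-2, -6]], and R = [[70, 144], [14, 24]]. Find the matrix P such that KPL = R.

Left-multiply by K⁻¹ and right-multiply by L⁻¹: P = K⁻¹RL⁻¹.
det K = -8; the adjugate gives K⁻¹ = [[1/8, -5/8], [-3/8, 7/8]].
det L = 6; the adjugate gives L⁻¹ = [[-1, 1/2], [1/3, -1/3]].
K⁻¹R = [[0, 3], [-14, -33]].
P = (K⁻¹R)L⁻¹ = [[1, -1], [3, 4]].

P = [[1, -1], [3, 4]]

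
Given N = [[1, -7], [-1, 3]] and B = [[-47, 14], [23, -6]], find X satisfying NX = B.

Since N multiplies X on the left, X = N⁻¹B.
det N = -4; the adjugate gives N⁻¹ = [[-3/4, -7/4], [-1/4, -1/4]].
X = N⁻¹B = [[-3/4, -7/4], [-1/4, -1/4]] · [[-47, 14], [23, -6]] = [[-5, 0], [6, -2]].

X = [[-5, 0], [6, -2]]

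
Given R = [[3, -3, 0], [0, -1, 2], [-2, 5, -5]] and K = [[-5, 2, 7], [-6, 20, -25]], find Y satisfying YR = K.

Y = [[-1, 6, 1], [0, -5, 3]]

Since R sits to the right of Y, Y = KR⁻¹.
det R = -3, so R⁻¹ = [[5/3, 5, 2], [4/3, 5, 2], [2/3, 3, 1]].
Y = KR⁻¹ = [[-5, 2, 7], [-6, 20, -25]] · [[5/3, 5, 2], [4/3, 5, 2], [2/3, 3, 1]] = [[-1, 6, 1], [0, -5, 3]].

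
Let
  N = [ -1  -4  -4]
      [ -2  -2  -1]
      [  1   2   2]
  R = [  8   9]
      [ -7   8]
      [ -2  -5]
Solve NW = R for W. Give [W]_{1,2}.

N is on the left of W, so left-multiply by N⁻¹: W = N⁻¹R.
det N = -2, so N⁻¹ = [[1, 0, 2], [-3/2, -1, -7/2], [1, 1, 3]].
W = N⁻¹R = [[1, 0, 2], [-3/2, -1, -7/2], [1, 1, 3]] · [[8, 9], [-7, 8], [-2, -5]] = [[4, -1], [2, -4], [-5, 2]].

-1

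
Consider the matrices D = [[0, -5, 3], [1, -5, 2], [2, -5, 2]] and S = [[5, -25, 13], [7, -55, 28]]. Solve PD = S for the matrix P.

D is on the right of P, so right-multiply by D⁻¹: P = SD⁻¹.
det D = 5, so D⁻¹ = [[0, -1, 1], [2/5, -6/5, 3/5], [1, -2, 1]].
P = SD⁻¹ = [[5, -25, 13], [7, -55, 28]] · [[0, -1, 1], [2/5, -6/5, 3/5], [1, -2, 1]] = [[3, -1, 3], [6, 3, 2]].

P = [[3, -1, 3], [6, 3, 2]]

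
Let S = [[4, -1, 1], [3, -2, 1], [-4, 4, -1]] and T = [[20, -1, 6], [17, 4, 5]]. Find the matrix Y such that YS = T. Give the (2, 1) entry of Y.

6

Since S sits to the right of Y, Y = TS⁻¹.
det S = -3; the adjugate gives S⁻¹ = [[2/3, -1, -1/3], [1/3, 0, 1/3], [-4/3, 4, 5/3]].
Y = TS⁻¹ = [[20, -1, 6], [17, 4, 5]] · [[2/3, -1, -1/3], [1/3, 0, 1/3], [-4/3, 4, 5/3]] = [[5, 4, 3], [6, 3, 4]].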